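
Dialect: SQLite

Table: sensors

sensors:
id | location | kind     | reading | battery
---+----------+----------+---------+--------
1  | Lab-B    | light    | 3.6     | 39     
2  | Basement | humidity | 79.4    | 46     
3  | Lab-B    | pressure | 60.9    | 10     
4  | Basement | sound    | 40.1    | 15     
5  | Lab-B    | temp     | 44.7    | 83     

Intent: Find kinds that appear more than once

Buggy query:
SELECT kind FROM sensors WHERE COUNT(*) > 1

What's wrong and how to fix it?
Bug: WHERE can't reference COUNT(*); aggregates are computed after WHERE

Fix: GROUP BY kind, then filter groups with HAVING COUNT(*) > 1

Corrected query:
SELECT kind FROM sensors GROUP BY kind HAVING COUNT(*) > 1

Result:
(no rows)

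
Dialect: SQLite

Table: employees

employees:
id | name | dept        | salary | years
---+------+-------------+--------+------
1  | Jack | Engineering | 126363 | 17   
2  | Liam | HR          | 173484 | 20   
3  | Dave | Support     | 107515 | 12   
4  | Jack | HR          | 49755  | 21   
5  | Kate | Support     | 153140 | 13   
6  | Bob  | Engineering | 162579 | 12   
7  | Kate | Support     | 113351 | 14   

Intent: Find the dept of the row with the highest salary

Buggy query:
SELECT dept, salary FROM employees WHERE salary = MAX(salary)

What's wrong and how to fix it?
Bug: MAX(salary) is an aggregate and cannot be used directly in WHERE

Fix: Use a subquery: WHERE salary = (SELECT MAX(salary) FROM employees)

Corrected query:
SELECT dept, salary FROM employees WHERE salary = (SELECT MAX(salary) FROM employees)

Result:
dept | salary
-----+-------
HR   | 173484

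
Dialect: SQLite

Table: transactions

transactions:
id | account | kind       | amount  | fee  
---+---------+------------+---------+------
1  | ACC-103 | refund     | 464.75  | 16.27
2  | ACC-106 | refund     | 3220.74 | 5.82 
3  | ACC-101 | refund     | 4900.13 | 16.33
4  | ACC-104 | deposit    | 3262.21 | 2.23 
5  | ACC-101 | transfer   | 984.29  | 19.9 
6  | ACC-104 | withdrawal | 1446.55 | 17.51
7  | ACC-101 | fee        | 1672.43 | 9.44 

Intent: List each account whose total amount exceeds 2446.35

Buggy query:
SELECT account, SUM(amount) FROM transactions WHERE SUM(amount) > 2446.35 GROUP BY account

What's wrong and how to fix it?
Bug: WHERE runs before GROUP BY, so aggregates aren't available there

Fix: Move the aggregate condition to a HAVING clause

Corrected query:
SELECT account, SUM(amount) FROM transactions GROUP BY account HAVING SUM(amount) > 2446.35

Result:
account | SUM(amount)
--------+------------
ACC-101 | 7556.85    
ACC-104 | 4708.76    
ACC-106 | 3220.74    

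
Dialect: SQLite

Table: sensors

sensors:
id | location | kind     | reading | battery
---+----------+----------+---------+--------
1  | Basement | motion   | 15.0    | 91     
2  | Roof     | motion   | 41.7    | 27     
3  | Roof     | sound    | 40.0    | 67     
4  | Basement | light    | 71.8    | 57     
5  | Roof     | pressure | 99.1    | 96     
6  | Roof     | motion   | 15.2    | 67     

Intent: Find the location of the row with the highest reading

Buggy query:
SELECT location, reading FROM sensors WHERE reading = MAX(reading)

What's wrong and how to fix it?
Bug: MAX(reading) is an aggregate and cannot be used directly in WHERE

Fix: Wrap MAX in a scalar subquery so WHERE compares against a single value

Corrected query:
SELECT location, reading FROM sensors WHERE reading = (SELECT MAX(reading) FROM sensors)

Result:
location | reading
---------+--------
Roof     | 99.1   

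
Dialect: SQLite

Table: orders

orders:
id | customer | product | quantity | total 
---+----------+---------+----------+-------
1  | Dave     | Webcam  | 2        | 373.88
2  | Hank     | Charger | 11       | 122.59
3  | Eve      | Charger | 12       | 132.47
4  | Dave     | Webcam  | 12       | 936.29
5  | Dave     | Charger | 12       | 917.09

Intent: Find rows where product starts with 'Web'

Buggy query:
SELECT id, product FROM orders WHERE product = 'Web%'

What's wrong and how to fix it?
Bug: '=' compares the literal string including the % character; pattern matching needs LIKE

Fix: Use LIKE for wildcard pattern matching

Corrected query:
SELECT id, product FROM orders WHERE product LIKE 'Web%'

Result:
id | product
---+--------
1  | Webcam 
4  | Webcam 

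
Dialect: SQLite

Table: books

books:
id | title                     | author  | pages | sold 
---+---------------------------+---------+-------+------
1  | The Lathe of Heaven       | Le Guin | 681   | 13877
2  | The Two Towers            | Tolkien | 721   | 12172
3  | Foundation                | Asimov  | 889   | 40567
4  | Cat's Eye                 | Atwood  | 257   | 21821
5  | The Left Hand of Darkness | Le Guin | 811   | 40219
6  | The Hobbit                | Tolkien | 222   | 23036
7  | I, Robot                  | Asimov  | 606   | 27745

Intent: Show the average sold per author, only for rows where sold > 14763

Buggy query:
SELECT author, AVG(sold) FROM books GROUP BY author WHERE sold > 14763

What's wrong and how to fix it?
Bug: WHERE cannot follow GROUP BY

Fix: Move the WHERE clause before GROUP BY

Corrected query:
SELECT author, AVG(sold) FROM books WHERE sold > 14763 GROUP BY author

Result:
author  | AVG(sold)
--------+----------
Asimov  | 34156    
Atwood  | 21821    
Le Guin | 40219    
Tolkien | 23036    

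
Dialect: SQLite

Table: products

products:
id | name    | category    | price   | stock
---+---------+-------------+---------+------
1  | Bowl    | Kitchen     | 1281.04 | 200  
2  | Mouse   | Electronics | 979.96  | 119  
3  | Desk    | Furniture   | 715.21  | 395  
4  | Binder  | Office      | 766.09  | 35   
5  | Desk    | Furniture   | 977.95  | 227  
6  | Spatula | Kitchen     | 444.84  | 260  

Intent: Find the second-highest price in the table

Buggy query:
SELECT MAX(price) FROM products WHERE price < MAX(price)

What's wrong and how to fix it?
Bug: MAX(price) on the right of the comparison is an aggregate-in-WHERE error

Fix: Put the inner MAX in a scalar subquery

Corrected query:
SELECT MAX(price) FROM products WHERE price < (SELECT MAX(price) FROM products)

Result:
MAX(price)
----------
979.96    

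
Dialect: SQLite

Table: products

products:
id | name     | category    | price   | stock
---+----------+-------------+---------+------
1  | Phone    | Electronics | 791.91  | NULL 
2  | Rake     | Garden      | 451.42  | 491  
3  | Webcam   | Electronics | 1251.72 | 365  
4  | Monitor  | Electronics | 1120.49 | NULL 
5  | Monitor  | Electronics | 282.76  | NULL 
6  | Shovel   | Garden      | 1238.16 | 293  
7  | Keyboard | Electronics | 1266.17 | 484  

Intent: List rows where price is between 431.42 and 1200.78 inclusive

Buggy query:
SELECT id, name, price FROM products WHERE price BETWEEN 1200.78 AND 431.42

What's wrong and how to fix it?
Bug: The bounds are reversed; BETWEEN a AND b requires a <= b to match anything

Fix: Swap the bounds so the smaller value comes first

Corrected query:
SELECT id, name, price FROM products WHERE price BETWEEN 431.42 AND 1200.78

Result:
id | name    | price  
---+---------+--------
1  | Phone   | 791.91 
2  | Rake    | 451.42 
4  | Monitor | 1120.49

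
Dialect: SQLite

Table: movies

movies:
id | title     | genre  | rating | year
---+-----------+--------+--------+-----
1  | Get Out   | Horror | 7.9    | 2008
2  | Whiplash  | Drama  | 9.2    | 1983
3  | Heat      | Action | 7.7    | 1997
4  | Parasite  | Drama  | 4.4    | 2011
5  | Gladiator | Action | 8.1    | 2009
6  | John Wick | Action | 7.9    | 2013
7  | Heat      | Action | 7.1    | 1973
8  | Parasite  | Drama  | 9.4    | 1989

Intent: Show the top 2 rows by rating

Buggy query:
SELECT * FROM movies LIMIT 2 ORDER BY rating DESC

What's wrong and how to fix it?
Bug: LIMIT must come after ORDER BY

Fix: Sort with ORDER BY, then apply LIMIT

Corrected query:
SELECT * FROM movies ORDER BY rating DESC LIMIT 2

Result:
id | title    | genre | rating | year
---+----------+-------+--------+-----
8  | Parasite | Drama | 9.4    | 1989
2  | Whiplash | Drama | 9.2    | 1983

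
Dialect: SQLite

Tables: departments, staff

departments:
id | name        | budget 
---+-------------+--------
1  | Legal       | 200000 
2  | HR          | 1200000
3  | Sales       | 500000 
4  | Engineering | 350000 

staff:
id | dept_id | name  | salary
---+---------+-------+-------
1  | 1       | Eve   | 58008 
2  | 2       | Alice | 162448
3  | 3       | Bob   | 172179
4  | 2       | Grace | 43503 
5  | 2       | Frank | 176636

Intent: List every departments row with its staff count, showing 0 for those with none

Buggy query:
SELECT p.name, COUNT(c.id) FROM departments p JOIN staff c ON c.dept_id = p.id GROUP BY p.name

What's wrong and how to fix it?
Bug: INNER JOIN drops departments rows that have no matching staff rows

Fix: Switch to LEFT JOIN to retain unmatched parent rows

Corrected query:
SELECT p.name, COUNT(c.id) FROM departments p LEFT JOIN staff c ON c.dept_id = p.id GROUP BY p.name

Result:
name        | COUNT(c.id)
------------+------------
Engineering | 0          
HR          | 3          
Legal       | 1          
Sales       | 1          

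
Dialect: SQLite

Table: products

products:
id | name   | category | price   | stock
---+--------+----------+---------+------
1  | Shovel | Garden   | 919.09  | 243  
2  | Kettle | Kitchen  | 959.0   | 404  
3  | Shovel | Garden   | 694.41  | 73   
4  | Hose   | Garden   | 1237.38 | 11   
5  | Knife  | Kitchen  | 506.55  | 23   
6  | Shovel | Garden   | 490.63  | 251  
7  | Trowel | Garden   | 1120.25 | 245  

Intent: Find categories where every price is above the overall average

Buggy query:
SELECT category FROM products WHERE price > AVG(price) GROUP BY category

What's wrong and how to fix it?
Bug: WHERE evaluates per row before aggregation, so AVG() is unavailable

Fix: Compute the overall average in a scalar subquery and compare each group's MIN against it in HAVING

Corrected query:
SELECT category FROM products GROUP BY category HAVING MIN(price) > (SELECT AVG(price) FROM products)

Result:
(no rows)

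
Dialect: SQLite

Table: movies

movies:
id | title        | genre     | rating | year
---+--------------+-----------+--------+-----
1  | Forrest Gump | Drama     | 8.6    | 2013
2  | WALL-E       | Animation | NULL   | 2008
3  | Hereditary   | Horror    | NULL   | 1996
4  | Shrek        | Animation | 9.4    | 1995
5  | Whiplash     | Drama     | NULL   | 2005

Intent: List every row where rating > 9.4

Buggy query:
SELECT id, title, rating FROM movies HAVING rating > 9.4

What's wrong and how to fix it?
Bug: This is a non-aggregate query (no GROUP BY, no aggregates), so in SQLite the HAVING clause is invalid here; a row-level condition belongs in WHERE

Fix: Replace HAVING with WHERE since the condition applies to individual rows

Corrected query:
SELECT id, title, rating FROM movies WHERE rating > 9.4

Result:
(no rows)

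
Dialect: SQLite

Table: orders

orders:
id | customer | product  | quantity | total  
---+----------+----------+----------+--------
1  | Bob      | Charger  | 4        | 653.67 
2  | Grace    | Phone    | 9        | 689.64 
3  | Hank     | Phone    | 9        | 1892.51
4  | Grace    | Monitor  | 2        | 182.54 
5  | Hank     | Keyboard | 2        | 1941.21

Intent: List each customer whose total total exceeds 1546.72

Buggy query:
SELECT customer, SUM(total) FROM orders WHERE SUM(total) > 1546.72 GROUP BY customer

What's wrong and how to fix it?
Bug: SUM(total) is an aggregate, but WHERE filters rows before aggregation

Fix: Move the aggregate condition to a HAVING clause

Corrected query:
SELECT customer, SUM(total) FROM orders GROUP BY customer HAVING SUM(total) > 1546.72

Result:
customer | SUM(total)
---------+-----------
Hank     | 3833.72   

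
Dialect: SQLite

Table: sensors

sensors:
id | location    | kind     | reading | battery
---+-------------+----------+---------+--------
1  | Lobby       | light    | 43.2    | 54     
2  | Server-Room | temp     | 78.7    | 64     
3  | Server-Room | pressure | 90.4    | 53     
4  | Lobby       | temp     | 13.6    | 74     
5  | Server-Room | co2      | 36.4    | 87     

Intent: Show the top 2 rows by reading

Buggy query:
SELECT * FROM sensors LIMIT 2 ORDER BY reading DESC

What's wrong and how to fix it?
Bug: LIMIT must come after ORDER BY

Fix: Sort with ORDER BY, then apply LIMIT

Corrected query:
SELECT * FROM sensors ORDER BY reading DESC LIMIT 2

Result:
id | location    | kind     | reading | battery
---+-------------+----------+---------+--------
3  | Server-Room | pressure | 90.4    | 53     
2  | Server-Room | temp     | 78.7    | 64     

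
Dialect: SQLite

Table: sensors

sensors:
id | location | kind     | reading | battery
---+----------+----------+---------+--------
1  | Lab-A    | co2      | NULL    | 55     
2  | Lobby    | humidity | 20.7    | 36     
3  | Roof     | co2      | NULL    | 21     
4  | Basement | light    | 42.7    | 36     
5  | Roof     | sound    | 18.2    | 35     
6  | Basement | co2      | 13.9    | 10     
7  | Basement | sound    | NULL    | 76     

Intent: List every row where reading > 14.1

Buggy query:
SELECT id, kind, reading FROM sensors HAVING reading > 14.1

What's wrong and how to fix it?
Bug: This is a non-aggregate query (no GROUP BY, no aggregates), so in SQLite the HAVING clause is invalid here; a row-level condition belongs in WHERE

Fix: Use WHERE for row-level filtering

Corrected query:
SELECT id, kind, reading FROM sensors WHERE reading > 14.1

Result:
id | kind     | reading
---+----------+--------
2  | humidity | 20.7   
4  | light    | 42.7   
5  | sound    | 18.2   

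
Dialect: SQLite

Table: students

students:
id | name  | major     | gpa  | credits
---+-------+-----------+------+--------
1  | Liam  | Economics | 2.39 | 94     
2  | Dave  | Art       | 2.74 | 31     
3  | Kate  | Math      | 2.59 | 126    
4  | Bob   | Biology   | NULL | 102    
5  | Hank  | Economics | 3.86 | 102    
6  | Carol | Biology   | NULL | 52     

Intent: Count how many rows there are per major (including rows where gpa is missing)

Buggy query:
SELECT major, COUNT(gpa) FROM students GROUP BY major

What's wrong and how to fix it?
Bug: COUNT(column) counts non-NULL values only; rows with NULL gpa aren't counted

Fix: Replace COUNT(gpa) with COUNT(*)

Corrected query:
SELECT major, COUNT(*) FROM students GROUP BY major

Result:
major     | COUNT(*)
----------+---------
Art       | 1       
Biology   | 2       
Economics | 2       
Math      | 1       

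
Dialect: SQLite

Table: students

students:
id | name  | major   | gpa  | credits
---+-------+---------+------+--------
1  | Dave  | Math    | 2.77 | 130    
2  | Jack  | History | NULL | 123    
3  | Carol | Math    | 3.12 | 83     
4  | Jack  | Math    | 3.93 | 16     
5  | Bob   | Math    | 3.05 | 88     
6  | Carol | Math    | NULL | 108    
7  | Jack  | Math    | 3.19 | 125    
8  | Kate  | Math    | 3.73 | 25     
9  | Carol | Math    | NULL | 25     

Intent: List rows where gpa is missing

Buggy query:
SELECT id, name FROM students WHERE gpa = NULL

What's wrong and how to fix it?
Bug: '= NULL' is always unknown in SQL three-valued logic, so no rows match

Fix: Replace '= NULL' with 'IS NULL'

Corrected query:
SELECT id, name FROM students WHERE gpa IS NULL

Result:
id | name 
---+------
2  | Jack 
6  | Carol
9  | Carol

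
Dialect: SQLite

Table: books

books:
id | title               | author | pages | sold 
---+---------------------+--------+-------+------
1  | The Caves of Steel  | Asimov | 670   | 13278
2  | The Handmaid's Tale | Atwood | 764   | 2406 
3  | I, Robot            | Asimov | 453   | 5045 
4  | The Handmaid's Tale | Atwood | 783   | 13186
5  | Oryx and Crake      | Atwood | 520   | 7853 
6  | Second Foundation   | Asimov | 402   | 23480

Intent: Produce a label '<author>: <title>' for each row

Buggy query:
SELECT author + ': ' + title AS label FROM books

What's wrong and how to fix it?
Bug: '+' is numeric addition; on text columns SQLite converts them to 0 instead of concatenating

Fix: Use the || operator for string concatenation

Corrected query:
SELECT author || ': ' || title AS label FROM books

Result:
label                      
---------------------------
Asimov: The Caves of Steel 
Atwood: The Handmaid's Tale
Asimov: I, Robot           
Atwood: The Handmaid's Tale
Atwood: Oryx and Crake     
Asimov: Second Foundation  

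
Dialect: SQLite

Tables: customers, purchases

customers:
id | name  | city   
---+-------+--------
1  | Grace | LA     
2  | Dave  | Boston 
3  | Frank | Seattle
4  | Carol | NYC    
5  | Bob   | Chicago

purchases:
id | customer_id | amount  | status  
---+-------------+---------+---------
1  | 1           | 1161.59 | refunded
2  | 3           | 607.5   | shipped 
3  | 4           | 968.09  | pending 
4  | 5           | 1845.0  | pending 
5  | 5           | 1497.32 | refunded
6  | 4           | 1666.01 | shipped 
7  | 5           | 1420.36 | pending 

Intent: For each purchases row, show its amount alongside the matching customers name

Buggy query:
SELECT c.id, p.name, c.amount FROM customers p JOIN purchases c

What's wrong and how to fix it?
Bug: JOIN with no ON clause produces a cartesian product; every purchases row pairs with every customers row

Fix: Specify the join condition linking the foreign key to the parent id

Corrected query:
SELECT c.id, p.name, c.amount FROM customers p JOIN purchases c ON c.customer_id = p.id

Result:
id | name  | amount 
---+-------+--------
1  | Grace | 1161.59
2  | Frank | 607.5  
3  | Carol | 968.09 
4  | Bob   | 1845   
5  | Bob   | 1497.32
6  | Carol | 1666.01
7  | Bob   | 1420.36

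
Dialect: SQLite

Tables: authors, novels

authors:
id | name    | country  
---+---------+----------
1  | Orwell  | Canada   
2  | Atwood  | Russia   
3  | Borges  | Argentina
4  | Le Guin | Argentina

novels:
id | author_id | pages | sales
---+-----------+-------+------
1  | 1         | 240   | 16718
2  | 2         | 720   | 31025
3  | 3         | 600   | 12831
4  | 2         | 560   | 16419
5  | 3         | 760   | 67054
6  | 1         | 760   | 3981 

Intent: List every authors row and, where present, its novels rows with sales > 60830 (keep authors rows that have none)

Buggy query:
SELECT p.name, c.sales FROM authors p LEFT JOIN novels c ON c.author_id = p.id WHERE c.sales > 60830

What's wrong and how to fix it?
Bug: A WHERE condition on the right-hand table after LEFT JOIN drops unmatched parents

Fix: Put 'c.sales > 60830' in the JOIN's ON clause instead of WHERE

Corrected query:
SELECT p.name, c.sales FROM authors p LEFT JOIN novels c ON c.author_id = p.id AND c.sales > 60830

Result:
name    | sales
--------+------
Orwell  | NULL 
Atwood  | NULL 
Borges  | 67054
Le Guin | NULL 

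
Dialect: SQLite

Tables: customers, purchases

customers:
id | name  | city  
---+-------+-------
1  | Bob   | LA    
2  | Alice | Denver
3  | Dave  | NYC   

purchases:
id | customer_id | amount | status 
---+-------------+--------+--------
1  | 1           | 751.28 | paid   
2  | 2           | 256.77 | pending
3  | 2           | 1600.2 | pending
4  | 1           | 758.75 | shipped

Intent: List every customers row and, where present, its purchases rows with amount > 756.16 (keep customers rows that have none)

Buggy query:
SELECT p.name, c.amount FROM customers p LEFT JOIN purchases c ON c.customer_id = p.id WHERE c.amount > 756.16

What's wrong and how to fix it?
Bug: A WHERE condition on the right-hand table after LEFT JOIN drops unmatched parents

Fix: Put 'c.amount > 756.16' in the JOIN's ON clause instead of WHERE

Corrected query:
SELECT p.name, c.amount FROM customers p LEFT JOIN purchases c ON c.customer_id = p.id AND c.amount > 756.16

Result:
name  | amount
------+-------
Bob   | 758.75
Alice | 1600.2
Dave  | NULL  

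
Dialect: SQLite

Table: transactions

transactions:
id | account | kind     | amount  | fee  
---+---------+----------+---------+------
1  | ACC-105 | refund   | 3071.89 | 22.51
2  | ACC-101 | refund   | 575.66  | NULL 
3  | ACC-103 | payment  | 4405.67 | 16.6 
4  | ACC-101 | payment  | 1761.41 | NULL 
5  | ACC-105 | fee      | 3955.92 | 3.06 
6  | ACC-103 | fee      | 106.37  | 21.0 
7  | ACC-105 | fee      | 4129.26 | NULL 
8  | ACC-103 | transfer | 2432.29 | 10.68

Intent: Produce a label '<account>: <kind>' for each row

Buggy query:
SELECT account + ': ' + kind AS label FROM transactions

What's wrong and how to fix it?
Bug: '+' is numeric addition; on text columns SQLite converts them to 0 instead of concatenating

Fix: Replace + with || to concatenate text

Corrected query:
SELECT account || ': ' || kind AS label FROM transactions

Result:
label            
-----------------
ACC-105: refund  
ACC-101: refund  
ACC-103: payment 
ACC-101: payment 
ACC-105: fee     
ACC-103: fee     
ACC-105: fee     
ACC-103: transfer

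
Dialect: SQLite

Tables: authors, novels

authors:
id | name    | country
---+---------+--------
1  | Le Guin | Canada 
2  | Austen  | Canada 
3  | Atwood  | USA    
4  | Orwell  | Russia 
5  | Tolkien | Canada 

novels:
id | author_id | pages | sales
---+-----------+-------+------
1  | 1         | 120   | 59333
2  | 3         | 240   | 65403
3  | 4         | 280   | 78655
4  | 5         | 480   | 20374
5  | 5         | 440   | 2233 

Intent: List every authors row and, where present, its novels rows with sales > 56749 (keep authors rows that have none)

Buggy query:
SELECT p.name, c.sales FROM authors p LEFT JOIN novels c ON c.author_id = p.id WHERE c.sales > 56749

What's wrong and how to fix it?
Bug: A WHERE condition on the right-hand table after LEFT JOIN drops unmatched parents

Fix: Move the right-table condition into the ON clause so unmatched parents are kept

Corrected query:
SELECT p.name, c.sales FROM authors p LEFT JOIN novels c ON c.author_id = p.id AND c.sales > 56749

Result:
name    | sales
--------+------
Le Guin | 59333
Austen  | NULL 
Atwood  | 65403
Orwell  | 78655
Tolkien | NULL 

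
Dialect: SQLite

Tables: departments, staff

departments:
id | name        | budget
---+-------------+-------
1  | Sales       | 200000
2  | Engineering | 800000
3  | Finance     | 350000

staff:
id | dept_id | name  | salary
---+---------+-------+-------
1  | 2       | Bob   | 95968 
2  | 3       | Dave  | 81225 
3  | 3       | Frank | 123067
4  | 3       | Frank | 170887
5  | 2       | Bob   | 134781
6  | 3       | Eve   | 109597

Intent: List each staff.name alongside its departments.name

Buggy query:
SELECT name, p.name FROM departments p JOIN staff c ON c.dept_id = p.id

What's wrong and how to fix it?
Bug: Both tables have a 'name' column; the unqualified reference is ambiguous

Fix: Prefix ambiguous columns with the table alias

Corrected query:
SELECT c.name, p.name FROM departments p JOIN staff c ON c.dept_id = p.id

Result:
name  | name       
------+------------
Bob   | Engineering
Dave  | Finance    
Frank | Finance    
Frank | Finance    
Bob   | Engineering
Eve   | Finance    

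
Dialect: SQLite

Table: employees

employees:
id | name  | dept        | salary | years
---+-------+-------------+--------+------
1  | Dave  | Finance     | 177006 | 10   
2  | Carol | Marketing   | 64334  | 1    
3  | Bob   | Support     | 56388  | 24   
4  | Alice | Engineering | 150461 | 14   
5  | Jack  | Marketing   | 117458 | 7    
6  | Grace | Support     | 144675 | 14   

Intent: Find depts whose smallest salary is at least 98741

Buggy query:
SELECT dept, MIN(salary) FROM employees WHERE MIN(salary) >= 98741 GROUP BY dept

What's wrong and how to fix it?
Bug: MIN() in WHERE is a misuse of aggregate

Fix: Replace WHERE with HAVING after the GROUP BY

Corrected query:
SELECT dept, MIN(salary) FROM employees GROUP BY dept HAVING MIN(salary) >= 98741

Result:
dept        | MIN(salary)
------------+------------
Engineering | 150461     
Finance     | 177006     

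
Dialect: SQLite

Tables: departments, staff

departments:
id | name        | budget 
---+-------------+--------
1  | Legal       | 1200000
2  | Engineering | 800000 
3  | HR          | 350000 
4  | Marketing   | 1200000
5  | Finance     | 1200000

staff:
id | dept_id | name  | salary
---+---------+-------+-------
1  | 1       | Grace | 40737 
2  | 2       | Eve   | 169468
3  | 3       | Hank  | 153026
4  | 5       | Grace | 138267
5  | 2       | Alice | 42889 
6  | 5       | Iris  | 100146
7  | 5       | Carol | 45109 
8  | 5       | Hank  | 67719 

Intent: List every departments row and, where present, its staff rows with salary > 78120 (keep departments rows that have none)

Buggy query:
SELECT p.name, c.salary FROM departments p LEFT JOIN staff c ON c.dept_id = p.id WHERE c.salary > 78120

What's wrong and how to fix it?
Bug: A WHERE condition on the right-hand table after LEFT JOIN drops unmatched parents

Fix: Put 'c.salary > 78120' in the JOIN's ON clause instead of WHERE

Corrected query:
SELECT p.name, c.salary FROM departments p LEFT JOIN staff c ON c.dept_id = p.id AND c.salary > 78120

Result:
name        | salary
------------+-------
Legal       | NULL  
Engineering | 169468
HR          | 153026
Marketing   | NULL  
Finance     | 100146
Finance     | 138267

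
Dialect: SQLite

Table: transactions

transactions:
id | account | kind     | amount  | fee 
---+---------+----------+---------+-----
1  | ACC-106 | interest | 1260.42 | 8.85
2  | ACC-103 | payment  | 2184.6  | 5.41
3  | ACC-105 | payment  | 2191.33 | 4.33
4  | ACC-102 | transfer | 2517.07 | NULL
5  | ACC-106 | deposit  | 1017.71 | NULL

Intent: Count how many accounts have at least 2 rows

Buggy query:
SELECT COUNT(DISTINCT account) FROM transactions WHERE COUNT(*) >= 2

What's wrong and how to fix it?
Bug: WHERE filters individual rows, not groups, so a group-level COUNT is invalid there

Fix: Group first with HAVING COUNT(*) >= 2, then COUNT the resulting groups

Corrected query:
SELECT COUNT(*) FROM (SELECT account FROM transactions GROUP BY account HAVING COUNT(*) >= 2)

Result:
COUNT(*)
--------
1       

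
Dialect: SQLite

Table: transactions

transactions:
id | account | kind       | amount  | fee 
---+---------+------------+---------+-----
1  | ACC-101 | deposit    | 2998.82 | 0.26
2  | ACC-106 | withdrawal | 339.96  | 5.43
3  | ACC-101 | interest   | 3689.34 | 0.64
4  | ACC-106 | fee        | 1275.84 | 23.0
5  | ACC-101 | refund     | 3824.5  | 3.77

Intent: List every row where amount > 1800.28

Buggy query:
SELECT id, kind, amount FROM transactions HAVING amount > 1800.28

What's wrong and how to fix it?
Bug: HAVING filters the output of aggregation, but this query has no GROUP BY and no aggregate functions, so SQLite rejects it (HAVING clause on a non-aggregate query); the condition here is per row

Fix: Replace HAVING with WHERE since the condition applies to individual rows

Corrected query:
SELECT id, kind, amount FROM transactions WHERE amount > 1800.28

Result:
id | kind     | amount 
---+----------+--------
1  | deposit  | 2998.82
3  | interest | 3689.34
5  | refund   | 3824.5 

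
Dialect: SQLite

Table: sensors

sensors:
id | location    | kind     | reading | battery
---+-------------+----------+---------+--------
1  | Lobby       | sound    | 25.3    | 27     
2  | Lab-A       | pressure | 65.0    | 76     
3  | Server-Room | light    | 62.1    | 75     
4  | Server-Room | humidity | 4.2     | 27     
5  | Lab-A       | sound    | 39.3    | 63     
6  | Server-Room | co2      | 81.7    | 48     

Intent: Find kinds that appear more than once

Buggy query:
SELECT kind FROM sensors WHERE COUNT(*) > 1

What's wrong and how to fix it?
Bug: WHERE can't reference COUNT(*); aggregates are computed after WHERE

Fix: GROUP BY kind, then filter groups with HAVING COUNT(*) > 1

Corrected query:
SELECT kind FROM sensors GROUP BY kind HAVING COUNT(*) > 1

Result:
kind 
-----
sound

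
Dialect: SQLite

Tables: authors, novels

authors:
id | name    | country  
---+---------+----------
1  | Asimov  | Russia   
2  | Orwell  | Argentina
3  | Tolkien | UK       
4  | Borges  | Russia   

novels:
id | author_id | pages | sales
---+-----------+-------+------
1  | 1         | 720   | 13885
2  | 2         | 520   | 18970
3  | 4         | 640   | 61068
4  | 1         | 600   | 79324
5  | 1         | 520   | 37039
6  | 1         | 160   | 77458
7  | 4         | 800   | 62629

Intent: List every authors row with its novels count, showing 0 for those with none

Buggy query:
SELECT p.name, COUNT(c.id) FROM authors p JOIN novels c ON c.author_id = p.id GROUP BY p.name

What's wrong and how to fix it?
Bug: An inner join excludes parents with zero children

Fix: Switch to LEFT JOIN to retain unmatched parent rows

Corrected query:
SELECT p.name, COUNT(c.id) FROM authors p LEFT JOIN novels c ON c.author_id = p.id GROUP BY p.name

Result:
name    | COUNT(c.id)
--------+------------
Asimov  | 4          
Borges  | 2          
Orwell  | 1          
Tolkien | 0          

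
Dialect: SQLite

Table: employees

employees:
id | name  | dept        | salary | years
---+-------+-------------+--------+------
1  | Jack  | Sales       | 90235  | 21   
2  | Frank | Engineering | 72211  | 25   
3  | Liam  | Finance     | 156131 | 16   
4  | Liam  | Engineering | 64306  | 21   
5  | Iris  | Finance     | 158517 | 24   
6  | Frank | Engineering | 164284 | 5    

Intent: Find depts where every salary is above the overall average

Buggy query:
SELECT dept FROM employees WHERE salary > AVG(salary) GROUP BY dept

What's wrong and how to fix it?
Bug: AVG() is an aggregate; it can't sit directly in WHERE

Fix: Compute the overall average in a scalar subquery and compare each group's MIN against it in HAVING

Corrected query:
SELECT dept FROM employees GROUP BY dept HAVING MIN(salary) > (SELECT AVG(salary) FROM employees)

Result:
dept   
-------
Finance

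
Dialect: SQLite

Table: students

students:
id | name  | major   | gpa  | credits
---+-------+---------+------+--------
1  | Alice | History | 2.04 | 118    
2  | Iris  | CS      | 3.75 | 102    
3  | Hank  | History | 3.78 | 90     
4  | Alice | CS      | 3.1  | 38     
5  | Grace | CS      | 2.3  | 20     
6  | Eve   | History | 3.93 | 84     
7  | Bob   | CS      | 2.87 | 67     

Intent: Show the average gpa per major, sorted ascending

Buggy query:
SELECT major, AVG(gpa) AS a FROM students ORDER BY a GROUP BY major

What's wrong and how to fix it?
Bug: GROUP BY must precede ORDER BY

Fix: Move ORDER BY to the end, after GROUP BY

Corrected query:
SELECT major, AVG(gpa) AS a FROM students GROUP BY major ORDER BY a

Result:
major   | a    
--------+------
CS      | 3.005
History | 3.25 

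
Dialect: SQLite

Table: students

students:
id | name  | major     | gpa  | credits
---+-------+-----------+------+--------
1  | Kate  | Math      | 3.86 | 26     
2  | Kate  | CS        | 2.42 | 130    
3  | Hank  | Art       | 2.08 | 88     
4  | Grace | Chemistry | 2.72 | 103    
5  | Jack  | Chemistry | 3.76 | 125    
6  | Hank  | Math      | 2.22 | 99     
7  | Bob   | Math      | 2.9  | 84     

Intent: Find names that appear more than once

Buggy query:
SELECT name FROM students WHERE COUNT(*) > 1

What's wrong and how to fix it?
Bug: COUNT(*) is an aggregate and cannot be used in WHERE

Fix: Group first, then use HAVING for the count condition

Corrected query:
SELECT name FROM students GROUP BY name HAVING COUNT(*) > 1

Result:
name
----
Hank
Kate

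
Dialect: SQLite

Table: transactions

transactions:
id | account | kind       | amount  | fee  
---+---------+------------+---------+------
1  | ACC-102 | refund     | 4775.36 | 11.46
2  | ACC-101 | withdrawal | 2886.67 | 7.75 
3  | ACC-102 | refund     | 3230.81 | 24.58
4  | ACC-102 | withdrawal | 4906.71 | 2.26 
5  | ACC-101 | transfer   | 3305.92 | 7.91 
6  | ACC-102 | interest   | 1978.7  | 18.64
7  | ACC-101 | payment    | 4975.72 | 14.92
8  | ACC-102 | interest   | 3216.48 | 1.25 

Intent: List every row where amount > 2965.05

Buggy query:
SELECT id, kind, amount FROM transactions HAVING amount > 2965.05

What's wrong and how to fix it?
Bug: HAVING filters the output of aggregation, but this query has no GROUP BY and no aggregate functions, so SQLite rejects it (HAVING clause on a non-aggregate query); the condition here is per row

Fix: Replace HAVING with WHERE since the condition applies to individual rows

Corrected query:
SELECT id, kind, amount FROM transactions WHERE amount > 2965.05

Result:
id | kind       | amount 
---+------------+--------
1  | refund     | 4775.36
3  | refund     | 3230.81
4  | withdrawal | 4906.71
5  | transfer   | 3305.92
7  | payment    | 4975.72
8  | interest   | 3216.48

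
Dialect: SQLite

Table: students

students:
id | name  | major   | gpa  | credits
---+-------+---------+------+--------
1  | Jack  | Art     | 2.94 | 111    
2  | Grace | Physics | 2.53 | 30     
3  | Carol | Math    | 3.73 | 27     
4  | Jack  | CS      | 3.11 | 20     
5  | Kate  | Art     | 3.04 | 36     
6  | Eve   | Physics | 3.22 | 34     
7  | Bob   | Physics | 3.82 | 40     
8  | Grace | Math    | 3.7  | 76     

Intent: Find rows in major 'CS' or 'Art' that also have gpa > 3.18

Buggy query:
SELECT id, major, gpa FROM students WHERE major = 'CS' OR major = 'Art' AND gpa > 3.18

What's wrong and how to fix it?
Bug: Without parentheses, AND is evaluated before OR, so the gpa filter only applies to the 'Art' branch

Fix: Add parentheses around the OR so the AND applies to both alternatives

Corrected query:
SELECT id, major, gpa FROM students WHERE (major = 'CS' OR major = 'Art') AND gpa > 3.18

Result:
(no rows)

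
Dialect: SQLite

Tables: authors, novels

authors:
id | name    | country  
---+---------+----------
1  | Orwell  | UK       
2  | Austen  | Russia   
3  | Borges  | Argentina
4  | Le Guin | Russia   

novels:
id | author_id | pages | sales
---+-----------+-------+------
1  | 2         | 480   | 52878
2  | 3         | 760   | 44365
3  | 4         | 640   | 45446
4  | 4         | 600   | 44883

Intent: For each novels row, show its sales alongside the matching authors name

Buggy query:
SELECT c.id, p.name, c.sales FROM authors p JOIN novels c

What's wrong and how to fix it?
Bug: Missing join condition: each novels row is matched to all authors rows instead of just its own

Fix: Specify the join condition linking the foreign key to the parent id

Corrected query:
SELECT c.id, p.name, c.sales FROM authors p JOIN novels c ON c.author_id = p.id

Result:
id | name    | sales
---+---------+------
1  | Austen  | 52878
2  | Borges  | 44365
3  | Le Guin | 45446
4  | Le Guin | 44883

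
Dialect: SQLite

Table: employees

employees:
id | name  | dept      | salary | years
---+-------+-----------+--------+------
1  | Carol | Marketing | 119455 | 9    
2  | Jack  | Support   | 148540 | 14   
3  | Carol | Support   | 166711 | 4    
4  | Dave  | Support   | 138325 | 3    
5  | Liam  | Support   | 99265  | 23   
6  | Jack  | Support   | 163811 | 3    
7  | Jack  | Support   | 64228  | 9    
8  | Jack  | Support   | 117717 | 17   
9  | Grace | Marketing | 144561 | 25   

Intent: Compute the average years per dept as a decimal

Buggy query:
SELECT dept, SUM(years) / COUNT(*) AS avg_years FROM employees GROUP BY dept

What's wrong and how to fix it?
Bug: SUM(years) and COUNT(*) are both integers; the division truncates the fractional part

Fix: Cast one side to REAL so the division keeps the fractional part

Corrected query:
SELECT dept, SUM(years) * 1.0 / COUNT(*) AS avg_years FROM employees GROUP BY dept

Result:
dept      | avg_years
----------+----------
Marketing | 17       
Support   | 10.428571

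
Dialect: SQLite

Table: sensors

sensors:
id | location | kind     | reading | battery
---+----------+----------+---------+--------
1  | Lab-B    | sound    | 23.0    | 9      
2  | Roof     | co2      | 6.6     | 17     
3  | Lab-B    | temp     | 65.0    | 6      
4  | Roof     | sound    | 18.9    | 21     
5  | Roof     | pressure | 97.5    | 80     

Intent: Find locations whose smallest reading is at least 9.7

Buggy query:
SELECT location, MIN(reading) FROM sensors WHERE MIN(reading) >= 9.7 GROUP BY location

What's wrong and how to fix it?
Bug: MIN() in WHERE is a misuse of aggregate

Fix: Replace WHERE with HAVING after the GROUP BY

Corrected query:
SELECT location, MIN(reading) FROM sensors GROUP BY location HAVING MIN(reading) >= 9.7

Result:
location | MIN(reading)
---------+-------------
Lab-B    | 23          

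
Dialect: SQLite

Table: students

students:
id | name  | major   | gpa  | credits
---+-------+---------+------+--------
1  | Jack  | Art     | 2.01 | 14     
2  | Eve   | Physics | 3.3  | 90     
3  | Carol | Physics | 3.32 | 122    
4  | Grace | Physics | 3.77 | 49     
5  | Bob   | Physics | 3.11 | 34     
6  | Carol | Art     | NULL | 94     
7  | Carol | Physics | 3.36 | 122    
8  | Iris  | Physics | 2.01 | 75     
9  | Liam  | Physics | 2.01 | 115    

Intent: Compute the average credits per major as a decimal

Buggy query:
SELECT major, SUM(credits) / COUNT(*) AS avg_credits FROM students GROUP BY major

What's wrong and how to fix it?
Bug: Both operands are integers, so '/' performs integer division and truncates

Fix: Cast one side to REAL so the division keeps the fractional part

Corrected query:
SELECT major, SUM(credits) * 1.0 / COUNT(*) AS avg_credits FROM students GROUP BY major

Result:
major   | avg_credits
--------+------------
Art     | 54         
Physics | 86.714286  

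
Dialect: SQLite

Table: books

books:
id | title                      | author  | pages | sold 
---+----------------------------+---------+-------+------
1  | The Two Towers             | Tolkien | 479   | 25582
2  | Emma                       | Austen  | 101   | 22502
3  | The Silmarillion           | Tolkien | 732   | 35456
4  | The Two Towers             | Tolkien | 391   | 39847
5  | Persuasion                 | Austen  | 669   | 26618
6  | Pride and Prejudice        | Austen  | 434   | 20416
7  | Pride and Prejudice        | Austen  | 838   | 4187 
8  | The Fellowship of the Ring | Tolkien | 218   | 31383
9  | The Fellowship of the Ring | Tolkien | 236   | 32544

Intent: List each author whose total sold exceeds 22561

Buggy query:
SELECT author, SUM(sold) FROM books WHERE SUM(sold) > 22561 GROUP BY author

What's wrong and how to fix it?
Bug: Aggregate functions cannot appear in a WHERE clause

Fix: Use HAVING (which filters groups after aggregation) instead of WHERE

Corrected query:
SELECT author, SUM(sold) FROM books GROUP BY author HAVING SUM(sold) > 22561

Result:
author  | SUM(sold)
--------+----------
Austen  | 73723    
Tolkien | 164812   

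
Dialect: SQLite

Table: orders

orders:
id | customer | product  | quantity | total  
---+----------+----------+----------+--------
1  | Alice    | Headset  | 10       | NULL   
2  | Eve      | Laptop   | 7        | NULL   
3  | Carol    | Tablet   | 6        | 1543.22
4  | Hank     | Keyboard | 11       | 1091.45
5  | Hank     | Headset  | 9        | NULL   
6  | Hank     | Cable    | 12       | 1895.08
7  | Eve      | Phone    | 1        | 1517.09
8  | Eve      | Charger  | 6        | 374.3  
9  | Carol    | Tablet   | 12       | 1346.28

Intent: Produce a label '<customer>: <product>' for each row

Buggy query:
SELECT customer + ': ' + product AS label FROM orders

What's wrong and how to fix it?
Bug: SQLite uses || for string concatenation; + coerces text to numbers (yielding 0)

Fix: Use the || operator for string concatenation

Corrected query:
SELECT customer || ': ' || product AS label FROM orders

Result:
label         
--------------
Alice: Headset
Eve: Laptop   
Carol: Tablet 
Hank: Keyboard
Hank: Headset 
Hank: Cable   
Eve: Phone    
Eve: Charger  
Carol: Tablet 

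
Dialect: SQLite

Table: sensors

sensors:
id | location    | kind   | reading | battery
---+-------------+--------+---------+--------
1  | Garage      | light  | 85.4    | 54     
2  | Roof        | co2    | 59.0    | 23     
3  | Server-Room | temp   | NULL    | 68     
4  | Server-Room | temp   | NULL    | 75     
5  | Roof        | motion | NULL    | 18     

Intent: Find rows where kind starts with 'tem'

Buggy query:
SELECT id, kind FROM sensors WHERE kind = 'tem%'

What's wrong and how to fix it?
Bug: '=' compares the literal string including the % character; pattern matching needs LIKE

Fix: Replace '=' with LIKE so 'tem%' is treated as a pattern

Corrected query:
SELECT id, kind FROM sensors WHERE kind LIKE 'tem%'

Result:
id | kind
---+-----
3  | temp
4  | temp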